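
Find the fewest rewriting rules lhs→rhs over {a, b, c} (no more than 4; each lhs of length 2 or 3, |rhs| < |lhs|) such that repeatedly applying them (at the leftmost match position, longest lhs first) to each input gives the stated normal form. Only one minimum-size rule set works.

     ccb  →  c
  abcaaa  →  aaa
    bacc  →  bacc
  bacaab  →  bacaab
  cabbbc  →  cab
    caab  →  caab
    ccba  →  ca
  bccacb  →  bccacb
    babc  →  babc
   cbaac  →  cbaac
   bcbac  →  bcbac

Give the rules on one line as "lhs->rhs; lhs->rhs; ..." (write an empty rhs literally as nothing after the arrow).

bbc->; bca->; ccb->c

  | ccb => c
  | abcaaa => aaa
  | bacc
  | bacaab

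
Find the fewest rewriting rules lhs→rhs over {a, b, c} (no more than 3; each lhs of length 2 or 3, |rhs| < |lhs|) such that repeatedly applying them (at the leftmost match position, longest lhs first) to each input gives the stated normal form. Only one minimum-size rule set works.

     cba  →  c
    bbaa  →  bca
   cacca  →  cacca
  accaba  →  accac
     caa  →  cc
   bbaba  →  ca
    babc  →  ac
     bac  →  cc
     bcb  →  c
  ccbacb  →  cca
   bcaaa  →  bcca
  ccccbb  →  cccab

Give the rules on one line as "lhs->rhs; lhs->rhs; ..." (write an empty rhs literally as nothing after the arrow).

  | cba => aa => c
  | bbaa => bca
  | cacca
  | accaba => accac

aa->c; ba->c; cb->a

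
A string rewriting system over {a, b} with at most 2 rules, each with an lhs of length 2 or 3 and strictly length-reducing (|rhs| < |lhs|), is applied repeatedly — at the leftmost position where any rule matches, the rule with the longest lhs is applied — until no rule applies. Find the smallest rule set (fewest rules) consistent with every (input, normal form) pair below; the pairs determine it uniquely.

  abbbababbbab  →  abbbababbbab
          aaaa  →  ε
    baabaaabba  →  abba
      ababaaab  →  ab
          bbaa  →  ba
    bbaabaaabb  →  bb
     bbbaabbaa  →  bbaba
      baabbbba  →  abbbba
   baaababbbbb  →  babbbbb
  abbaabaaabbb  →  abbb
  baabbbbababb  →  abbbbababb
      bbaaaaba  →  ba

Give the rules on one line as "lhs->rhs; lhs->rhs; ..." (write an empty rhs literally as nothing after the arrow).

aa->; baa->a

  | abbbababbbab
  | aaaa => aa => ε
  | baabaaabba => abaaabba => aaabba => abba
  | ababaaab => abaaab => aaab => ab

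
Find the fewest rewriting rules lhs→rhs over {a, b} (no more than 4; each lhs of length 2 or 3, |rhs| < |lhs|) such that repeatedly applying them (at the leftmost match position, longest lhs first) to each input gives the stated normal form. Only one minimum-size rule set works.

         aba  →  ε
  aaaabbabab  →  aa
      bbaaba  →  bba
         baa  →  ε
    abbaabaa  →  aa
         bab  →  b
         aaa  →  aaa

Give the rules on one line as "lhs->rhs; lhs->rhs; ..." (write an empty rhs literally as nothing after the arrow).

ab->; aba->; abb->; baa->

  | aba => ε
  | aaaabbabab => aaaabab => aaab => aa
  | bbaaba => bba
  | baa => ε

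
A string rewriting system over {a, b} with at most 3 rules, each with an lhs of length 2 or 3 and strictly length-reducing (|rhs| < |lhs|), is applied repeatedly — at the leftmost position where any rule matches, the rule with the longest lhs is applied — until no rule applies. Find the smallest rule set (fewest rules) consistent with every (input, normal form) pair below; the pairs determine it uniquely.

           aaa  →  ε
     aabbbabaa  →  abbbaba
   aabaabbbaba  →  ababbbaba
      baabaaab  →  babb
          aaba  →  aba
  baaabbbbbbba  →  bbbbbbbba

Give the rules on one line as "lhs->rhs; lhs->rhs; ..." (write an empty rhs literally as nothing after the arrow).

  | aaa => ε
  | aabbbabaa => abbbabaa => abbbaba
  | aabaabbbaba => abaabbbaba => ababbbaba
  | baabaaab => babaaab => babb

aa->a; aaa->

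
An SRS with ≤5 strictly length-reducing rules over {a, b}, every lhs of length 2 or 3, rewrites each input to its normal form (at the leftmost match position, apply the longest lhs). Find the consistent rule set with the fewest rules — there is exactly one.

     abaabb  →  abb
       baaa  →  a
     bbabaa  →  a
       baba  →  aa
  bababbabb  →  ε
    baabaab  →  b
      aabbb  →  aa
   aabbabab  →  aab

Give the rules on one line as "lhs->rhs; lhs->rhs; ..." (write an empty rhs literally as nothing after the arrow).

aaa->; baa->; bab->a; bbb->

  | abaabb => abb
  | baaa => a
  | bbabaa => baaa => a
  | baba => aa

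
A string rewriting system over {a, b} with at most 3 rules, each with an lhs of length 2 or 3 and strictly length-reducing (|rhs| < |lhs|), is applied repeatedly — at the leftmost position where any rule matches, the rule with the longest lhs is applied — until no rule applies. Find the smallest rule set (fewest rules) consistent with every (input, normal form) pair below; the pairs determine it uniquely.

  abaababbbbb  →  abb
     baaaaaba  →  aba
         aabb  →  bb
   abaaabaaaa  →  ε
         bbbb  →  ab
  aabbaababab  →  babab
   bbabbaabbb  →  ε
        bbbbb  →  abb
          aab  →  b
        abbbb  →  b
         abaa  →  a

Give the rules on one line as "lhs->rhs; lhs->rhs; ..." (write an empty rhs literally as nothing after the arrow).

  | abaababbbbb => aaababbbbb => ababbbbb => abaabb => aaabb => abb
  | baaaaaba => aaaaaba => aaaba => aba
  | aabb => bb
  | abaaabaaaa => aaaabaaaa => aabaaaa => baaaa => aaaa => aa => ε

aa->; baa->aa; bbb->a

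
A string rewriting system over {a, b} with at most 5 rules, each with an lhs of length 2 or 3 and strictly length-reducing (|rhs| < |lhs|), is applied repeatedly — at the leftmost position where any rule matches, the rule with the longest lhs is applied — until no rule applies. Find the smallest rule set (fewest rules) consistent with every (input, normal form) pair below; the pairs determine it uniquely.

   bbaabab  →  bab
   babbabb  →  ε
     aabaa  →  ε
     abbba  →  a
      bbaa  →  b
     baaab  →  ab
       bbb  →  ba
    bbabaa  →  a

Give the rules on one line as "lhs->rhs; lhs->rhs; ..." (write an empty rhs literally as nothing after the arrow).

  | bbaabab => aabab => aaab => bab
  | babbabb => baabb => baab => baa => bb => ε
  | aabaa => aaaa => baa => bb => ε
  | abbba => abaa => abb => a

aa->b; aab->aa; bb->; bbb->ba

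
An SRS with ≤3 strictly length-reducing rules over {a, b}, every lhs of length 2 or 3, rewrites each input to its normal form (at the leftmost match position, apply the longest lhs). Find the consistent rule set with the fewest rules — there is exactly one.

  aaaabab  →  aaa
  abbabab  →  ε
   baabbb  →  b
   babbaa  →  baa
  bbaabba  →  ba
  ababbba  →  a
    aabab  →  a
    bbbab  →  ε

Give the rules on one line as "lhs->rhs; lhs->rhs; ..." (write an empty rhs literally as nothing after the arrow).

  | aaaabab => aaaab => aaa
  | abbabab => bbabab => abab => bab => bb => ε
  | baabbb => babb => bbb => b
  | babbaa => bbbaa => baa

aab->a; ab->b; bb->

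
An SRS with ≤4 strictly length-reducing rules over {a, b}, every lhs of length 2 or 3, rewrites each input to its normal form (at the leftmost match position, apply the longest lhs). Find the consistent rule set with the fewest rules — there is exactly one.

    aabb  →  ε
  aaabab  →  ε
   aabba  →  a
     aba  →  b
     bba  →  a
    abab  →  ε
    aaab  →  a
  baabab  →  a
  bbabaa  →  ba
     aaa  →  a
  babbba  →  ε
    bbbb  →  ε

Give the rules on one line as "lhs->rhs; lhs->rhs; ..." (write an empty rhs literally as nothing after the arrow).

aa->; ab->a; aba->b; bb->

  | aabb => bb => ε
  | aaabab => abab => bb => ε
  | aabba => bba => a
  | aba => b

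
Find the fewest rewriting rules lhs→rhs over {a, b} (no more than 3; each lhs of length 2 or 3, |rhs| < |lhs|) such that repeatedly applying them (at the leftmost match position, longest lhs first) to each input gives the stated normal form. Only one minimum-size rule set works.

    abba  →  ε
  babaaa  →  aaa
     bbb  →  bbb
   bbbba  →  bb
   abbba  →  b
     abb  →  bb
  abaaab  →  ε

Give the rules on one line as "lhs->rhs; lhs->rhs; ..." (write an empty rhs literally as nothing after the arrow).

ab->b; bab->; bba->

  | abba => bba => ε
  | babaaa => aaa
  | bbb
  | bbbba => bb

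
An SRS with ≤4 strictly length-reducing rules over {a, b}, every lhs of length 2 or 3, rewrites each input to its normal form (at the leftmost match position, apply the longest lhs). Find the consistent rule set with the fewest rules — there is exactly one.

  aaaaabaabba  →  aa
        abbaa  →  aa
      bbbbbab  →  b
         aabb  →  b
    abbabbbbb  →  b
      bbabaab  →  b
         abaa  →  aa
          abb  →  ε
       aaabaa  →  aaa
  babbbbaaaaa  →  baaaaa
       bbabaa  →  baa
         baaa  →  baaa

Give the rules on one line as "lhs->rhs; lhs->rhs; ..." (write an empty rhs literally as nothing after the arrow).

  | aaaaabaabba => aaaaabba => aaaba => aa
  | abbaa => aa
  | bbbbbab => bbbbab => bbbab => bbab => bab => b
  | aabb => b

aab->; ab->; abb->; bb->b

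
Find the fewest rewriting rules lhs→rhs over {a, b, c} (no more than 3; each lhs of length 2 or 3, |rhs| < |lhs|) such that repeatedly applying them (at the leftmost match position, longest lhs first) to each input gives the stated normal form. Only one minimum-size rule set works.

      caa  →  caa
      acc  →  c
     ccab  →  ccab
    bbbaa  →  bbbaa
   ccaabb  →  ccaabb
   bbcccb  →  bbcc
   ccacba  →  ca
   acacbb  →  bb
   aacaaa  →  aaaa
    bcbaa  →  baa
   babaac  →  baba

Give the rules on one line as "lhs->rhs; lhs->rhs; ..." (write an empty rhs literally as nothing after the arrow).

  | caa
  | acc => c
  | ccab
  | bbbaa

ac->; cb->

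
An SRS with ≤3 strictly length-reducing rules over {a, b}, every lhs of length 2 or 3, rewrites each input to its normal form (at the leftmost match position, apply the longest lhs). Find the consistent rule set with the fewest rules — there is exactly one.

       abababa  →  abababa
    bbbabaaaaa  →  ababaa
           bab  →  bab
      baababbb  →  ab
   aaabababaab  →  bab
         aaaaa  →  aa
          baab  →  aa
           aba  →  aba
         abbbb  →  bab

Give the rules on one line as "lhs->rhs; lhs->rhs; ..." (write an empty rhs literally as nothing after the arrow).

aaa->; aab->ba; bb->a

  | abababa
  | bbbabaaaaa => ababaaaaa => ababaa
  | bab
  | baababbb => bbaabbb => aaabbb => bbb => ab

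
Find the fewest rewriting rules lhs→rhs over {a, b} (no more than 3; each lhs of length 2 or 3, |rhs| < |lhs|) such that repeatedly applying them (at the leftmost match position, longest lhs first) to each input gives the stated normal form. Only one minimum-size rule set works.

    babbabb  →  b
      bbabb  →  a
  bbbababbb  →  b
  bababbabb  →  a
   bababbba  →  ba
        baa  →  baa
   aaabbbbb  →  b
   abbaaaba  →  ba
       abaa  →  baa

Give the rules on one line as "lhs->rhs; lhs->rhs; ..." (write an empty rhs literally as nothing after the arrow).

  | babbabb => bbbabb => ababb => babb => bbb => ab => b
  | bbabb => aabb => abb => bb => a
  | bbbababbb => abababbb => bababbb => bbabbb => aabbb => abbb => bbb => ab => b
  | bababbabb => bbabbabb => aabbabb => abbabb => bbabb => aabb => abb => bb => a

ab->b; bb->a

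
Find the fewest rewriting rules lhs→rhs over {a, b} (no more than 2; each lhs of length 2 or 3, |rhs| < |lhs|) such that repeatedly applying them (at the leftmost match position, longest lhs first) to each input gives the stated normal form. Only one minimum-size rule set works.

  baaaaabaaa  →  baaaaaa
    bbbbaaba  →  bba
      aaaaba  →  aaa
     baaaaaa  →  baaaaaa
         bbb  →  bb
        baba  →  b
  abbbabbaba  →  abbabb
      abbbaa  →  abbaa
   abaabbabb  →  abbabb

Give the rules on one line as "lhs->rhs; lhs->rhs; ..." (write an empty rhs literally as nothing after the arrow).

aba->; bbb->bb

  | baaaaabaaa => baaaaaa
  | bbbbaaba => bbbaaba => bbaaba => bba
  | aaaaba => aaa
  | baaaaaa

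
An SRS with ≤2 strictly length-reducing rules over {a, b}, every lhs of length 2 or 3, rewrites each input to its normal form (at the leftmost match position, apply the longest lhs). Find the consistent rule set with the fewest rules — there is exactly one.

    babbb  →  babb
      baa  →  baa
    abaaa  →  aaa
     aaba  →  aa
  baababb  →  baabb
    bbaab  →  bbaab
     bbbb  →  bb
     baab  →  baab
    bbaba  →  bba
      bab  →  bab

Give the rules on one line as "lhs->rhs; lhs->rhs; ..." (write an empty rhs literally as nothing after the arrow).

aba->a; bbb->bb

  | babbb => babb
  | baa
  | abaaa => aaa
  | aaba => aa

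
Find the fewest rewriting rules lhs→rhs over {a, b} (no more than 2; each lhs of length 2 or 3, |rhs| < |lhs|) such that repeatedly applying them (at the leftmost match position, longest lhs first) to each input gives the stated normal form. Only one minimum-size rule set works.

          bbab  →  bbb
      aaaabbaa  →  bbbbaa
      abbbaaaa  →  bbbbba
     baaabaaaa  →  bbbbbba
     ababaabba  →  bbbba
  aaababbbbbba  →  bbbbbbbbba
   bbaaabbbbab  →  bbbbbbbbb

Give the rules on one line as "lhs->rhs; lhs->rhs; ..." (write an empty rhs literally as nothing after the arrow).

  | bbab => bbb
  | aaaabbaa => bbabbaa => bbbbaa
  | abbbaaaa => bbbaaaa => bbbbba
  | baaabaaaa => bbbbaaaa => bbbbbba

aaa->bb; ab->b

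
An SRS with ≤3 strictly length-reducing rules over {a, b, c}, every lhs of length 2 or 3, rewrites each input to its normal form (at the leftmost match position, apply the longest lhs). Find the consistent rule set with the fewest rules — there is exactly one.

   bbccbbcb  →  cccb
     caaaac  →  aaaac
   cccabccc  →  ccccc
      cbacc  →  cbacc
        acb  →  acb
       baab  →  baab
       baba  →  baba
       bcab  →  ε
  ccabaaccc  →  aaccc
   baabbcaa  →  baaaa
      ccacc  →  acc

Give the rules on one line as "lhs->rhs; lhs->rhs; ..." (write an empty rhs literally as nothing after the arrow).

bc->c; ca->a; cab->

  | bbccbbcb => bccbbcb => ccbbcb => ccbcb => cccb
  | caaaac => aaaac
  | cccabccc => ccccc
  | cbacc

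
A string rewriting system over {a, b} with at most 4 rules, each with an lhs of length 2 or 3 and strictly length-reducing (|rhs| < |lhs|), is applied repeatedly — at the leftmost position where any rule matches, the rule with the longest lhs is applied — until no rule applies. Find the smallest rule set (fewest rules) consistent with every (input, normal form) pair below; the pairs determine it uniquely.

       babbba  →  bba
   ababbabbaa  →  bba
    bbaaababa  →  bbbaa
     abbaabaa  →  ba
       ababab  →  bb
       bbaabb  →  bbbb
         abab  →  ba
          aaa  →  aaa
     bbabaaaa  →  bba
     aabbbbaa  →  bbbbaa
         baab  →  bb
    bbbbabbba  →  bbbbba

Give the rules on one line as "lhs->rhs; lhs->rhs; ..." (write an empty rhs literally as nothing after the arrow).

  | babbba => bbaba => bbab => bba
  | ababbabbaa => abbbabbaa => bababbaa => babbbaa => bbabaa => bbaba => bbab => bba
  | bbaaababa => bbababa => bbabba => bbbaa
  | abbaabaa => baaabaa => babaa => baba => bab => ba

aab->b; ab->a; aba->ab; abb->ba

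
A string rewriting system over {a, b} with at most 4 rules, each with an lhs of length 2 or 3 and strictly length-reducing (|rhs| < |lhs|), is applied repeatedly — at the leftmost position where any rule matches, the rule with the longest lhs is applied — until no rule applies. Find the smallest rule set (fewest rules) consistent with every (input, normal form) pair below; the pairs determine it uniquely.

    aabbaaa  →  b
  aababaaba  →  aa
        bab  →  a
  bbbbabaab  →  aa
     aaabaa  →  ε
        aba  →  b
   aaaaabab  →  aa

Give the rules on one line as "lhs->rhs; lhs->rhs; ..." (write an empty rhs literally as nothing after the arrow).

  | aabbaaa => abaaa => baa => ba => b
  | aababaaba => abbaaba => baaba => baba => bba => aa
  | bab => bb => a
  | bbbbabaab => abbabaab => babaab => bbaab => aaab => aa

ab->; aba->b; ba->b; bb->a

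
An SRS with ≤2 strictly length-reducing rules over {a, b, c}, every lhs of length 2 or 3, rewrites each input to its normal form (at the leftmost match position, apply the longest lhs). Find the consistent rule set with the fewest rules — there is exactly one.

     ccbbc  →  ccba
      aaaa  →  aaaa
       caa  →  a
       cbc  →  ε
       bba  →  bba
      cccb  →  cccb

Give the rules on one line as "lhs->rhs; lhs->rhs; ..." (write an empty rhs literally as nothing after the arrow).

  | ccbbc => ccba
  | aaaa
  | caa => a
  | cbc => ca => ε

bc->a; ca->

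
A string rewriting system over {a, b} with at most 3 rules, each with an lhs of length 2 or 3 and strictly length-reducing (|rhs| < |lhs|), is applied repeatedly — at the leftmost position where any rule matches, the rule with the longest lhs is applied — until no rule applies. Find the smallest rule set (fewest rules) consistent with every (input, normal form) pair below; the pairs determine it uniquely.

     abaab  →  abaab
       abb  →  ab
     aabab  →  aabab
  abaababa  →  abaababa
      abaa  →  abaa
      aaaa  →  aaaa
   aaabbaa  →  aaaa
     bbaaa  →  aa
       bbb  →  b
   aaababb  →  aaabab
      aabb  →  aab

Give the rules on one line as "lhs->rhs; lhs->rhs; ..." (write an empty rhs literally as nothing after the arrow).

  | abaab
  | abb => ab
  | aabab
  | abaababa

bb->b; bba->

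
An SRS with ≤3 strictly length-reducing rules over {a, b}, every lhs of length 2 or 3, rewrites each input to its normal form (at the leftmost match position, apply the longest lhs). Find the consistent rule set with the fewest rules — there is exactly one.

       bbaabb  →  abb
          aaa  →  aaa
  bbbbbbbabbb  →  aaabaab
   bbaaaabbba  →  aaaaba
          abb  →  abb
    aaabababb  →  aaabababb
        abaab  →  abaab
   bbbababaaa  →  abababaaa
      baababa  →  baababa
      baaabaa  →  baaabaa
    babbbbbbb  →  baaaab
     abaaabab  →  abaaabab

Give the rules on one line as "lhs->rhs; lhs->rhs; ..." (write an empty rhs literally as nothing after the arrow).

  | bbaabb => abb
  | aaa
  | bbbbbbbabbb => abbbbbabbb => aabbbabbb => aaababbb => aaabaab
  | bbaaaabbba => aaabbba => aaaaba

bba->; bbb->ab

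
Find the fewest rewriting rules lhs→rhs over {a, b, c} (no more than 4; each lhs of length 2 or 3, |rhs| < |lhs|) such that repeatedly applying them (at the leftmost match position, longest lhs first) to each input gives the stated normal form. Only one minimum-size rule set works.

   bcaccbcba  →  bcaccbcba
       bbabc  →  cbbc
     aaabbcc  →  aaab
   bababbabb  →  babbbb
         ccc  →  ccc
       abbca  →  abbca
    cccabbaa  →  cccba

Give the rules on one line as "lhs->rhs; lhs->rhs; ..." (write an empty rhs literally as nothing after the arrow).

acb->b; bba->cb; bcc->

  | bcaccbcba
  | bbabc => cbbc
  | aaabbcc => aaab
  | bababbabb => babacbbb => babbbb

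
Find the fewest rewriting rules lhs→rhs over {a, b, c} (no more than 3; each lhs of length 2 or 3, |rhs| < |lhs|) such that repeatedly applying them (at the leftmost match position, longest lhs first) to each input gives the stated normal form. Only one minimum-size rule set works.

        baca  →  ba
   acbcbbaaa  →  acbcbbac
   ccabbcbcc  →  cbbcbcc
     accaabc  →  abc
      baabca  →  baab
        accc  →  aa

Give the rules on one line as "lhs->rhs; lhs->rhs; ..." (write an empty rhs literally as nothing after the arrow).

  | baca => ba
  | acbcbbaaa => acbcbbac
  | ccabbcbcc => cbbcbcc
  | accaabc => acabc => abc

aaa->ac; ca->; ccc->a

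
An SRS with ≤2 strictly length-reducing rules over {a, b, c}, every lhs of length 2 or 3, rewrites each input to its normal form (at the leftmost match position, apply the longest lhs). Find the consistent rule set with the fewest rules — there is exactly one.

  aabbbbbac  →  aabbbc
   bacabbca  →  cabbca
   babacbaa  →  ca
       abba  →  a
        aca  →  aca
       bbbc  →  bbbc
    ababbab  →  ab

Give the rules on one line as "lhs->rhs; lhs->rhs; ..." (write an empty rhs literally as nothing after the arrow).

ba->; bba->

  | aabbbbbac => aabbbc
  | bacabbca => cabbca
  | babacbaa => bacbaa => cbaa => ca
  | abba => a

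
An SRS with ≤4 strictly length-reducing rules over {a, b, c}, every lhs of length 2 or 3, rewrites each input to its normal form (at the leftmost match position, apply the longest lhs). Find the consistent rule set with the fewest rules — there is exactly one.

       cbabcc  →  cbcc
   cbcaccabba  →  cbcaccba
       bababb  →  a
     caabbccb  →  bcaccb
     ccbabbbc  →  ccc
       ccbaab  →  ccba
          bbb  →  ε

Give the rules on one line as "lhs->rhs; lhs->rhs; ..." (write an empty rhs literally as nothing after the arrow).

ab->; bb->a; caa->bc

  | cbabcc => cbcc
  | cbcaccabba => cbcaccba
  | bababb => babb => bb => a
  | caabbccb => bcbbccb => bcaccb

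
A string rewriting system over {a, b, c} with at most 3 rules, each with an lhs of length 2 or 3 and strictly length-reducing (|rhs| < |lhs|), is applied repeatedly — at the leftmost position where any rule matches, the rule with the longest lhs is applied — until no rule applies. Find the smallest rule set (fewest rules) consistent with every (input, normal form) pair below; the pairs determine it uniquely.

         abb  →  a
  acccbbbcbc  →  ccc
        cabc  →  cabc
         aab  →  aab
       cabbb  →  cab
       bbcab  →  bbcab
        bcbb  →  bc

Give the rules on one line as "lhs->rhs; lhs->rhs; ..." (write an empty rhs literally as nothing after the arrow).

abb->a; acc->; cb->c

  | abb => a
  | acccbbbcbc => cbbbcbc => cbbcbc => cbcbc => ccbc => ccc
  | cabc
  | aab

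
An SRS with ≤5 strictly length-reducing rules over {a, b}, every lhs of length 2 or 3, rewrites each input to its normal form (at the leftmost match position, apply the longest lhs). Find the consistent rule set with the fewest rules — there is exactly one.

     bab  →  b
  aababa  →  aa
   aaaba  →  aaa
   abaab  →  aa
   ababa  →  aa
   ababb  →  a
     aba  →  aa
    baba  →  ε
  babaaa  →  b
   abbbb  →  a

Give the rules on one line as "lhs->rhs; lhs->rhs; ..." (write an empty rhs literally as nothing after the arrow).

aab->a; ab->a; ba->; baa->bb

  | bab => b
  | aababa => aaba => aa
  | aaaba => aaa
  | abaab => aaab => aa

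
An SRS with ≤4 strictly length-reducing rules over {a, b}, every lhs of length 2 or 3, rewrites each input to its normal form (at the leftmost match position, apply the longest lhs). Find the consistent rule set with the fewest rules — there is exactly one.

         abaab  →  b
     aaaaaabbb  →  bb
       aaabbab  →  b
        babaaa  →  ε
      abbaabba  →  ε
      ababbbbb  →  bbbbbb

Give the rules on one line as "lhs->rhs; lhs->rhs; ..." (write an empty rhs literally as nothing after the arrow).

  | abaab => baab => b
  | aaaaaabbb => aaaabbb => aabbb => bb
  | aaabbab => abbab => bbab => b
  | babaaa => bbaaa => aa => ε

aa->; aab->; ab->b; bba->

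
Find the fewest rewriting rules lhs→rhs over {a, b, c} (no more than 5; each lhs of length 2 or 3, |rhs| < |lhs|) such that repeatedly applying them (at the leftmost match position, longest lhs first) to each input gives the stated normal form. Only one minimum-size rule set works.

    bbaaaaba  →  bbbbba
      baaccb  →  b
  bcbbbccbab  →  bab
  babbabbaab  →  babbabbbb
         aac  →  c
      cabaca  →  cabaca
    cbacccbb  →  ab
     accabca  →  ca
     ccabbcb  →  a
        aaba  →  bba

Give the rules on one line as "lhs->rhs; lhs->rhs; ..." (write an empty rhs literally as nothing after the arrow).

  | bbaaaaba => bbbaaba => bbbbba
  | baaccb => bbccb => bccb => ccb => b
  | bcbbbccbab => cbbbccbab => bbccbab => bccbab => ccbab => bab
  | babbabbaab => babbabbbb

aa->b; bc->c; cb->; cc->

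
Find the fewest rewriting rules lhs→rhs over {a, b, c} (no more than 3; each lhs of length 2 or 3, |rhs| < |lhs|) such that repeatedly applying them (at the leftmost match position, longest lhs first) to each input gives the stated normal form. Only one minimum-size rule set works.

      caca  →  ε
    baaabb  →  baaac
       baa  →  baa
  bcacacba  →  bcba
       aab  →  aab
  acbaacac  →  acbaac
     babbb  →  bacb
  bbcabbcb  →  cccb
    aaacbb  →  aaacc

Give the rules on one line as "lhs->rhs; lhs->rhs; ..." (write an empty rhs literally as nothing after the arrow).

bb->c; ca->

  | caca => ca => ε
  | baaabb => baaac
  | baa
  | bcacacba => bcacba => bcba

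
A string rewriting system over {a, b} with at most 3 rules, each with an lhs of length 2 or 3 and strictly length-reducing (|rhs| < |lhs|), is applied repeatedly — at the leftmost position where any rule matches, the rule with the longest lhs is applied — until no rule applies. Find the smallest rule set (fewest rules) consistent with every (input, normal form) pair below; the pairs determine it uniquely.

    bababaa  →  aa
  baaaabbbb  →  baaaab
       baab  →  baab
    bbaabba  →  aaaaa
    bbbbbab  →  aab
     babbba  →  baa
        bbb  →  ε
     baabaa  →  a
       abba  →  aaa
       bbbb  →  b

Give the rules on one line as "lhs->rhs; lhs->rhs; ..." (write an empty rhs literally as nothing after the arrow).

aba->b; bb->a; bbb->

  | bababaa => bbbaa => aa
  | baaaabbbb => baaaab
  | baab
  | bbaabba => aaabba => aaaaa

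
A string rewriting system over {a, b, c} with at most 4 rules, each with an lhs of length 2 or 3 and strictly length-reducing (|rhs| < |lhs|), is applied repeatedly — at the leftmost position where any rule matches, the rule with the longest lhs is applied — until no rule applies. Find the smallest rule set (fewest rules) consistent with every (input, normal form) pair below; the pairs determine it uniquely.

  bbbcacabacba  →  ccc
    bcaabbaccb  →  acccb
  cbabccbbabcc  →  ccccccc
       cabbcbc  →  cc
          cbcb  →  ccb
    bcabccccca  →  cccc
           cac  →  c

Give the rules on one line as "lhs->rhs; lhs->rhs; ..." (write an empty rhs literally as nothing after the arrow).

  | bbbcacabacba => bbcacabacba => bcacabacba => cacabacba => cabacba => bacba => ccba => ccc
  | bcaabbaccb => caabbaccb => abbaccb => abcccb => acccb
  | cbabccbbabcc => ccbccbbabcc => ccccbbabcc => ccccbcbcc => cccccbcc => ccccccc
  | cabbcbc => bbcbc => bcbc => cbc => cc

ba->c; bc->c; ca->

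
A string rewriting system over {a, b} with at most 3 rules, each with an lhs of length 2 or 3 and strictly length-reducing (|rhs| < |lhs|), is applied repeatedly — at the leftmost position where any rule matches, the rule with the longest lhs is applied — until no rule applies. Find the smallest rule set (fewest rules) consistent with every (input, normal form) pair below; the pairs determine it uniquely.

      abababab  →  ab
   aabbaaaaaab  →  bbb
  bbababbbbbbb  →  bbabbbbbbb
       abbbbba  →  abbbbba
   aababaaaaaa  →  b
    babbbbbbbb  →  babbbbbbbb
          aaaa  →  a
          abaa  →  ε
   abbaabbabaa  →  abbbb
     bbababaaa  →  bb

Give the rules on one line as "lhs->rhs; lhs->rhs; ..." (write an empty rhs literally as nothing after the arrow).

aa->; aaa->; aba->a

  | abababab => ababab => abab => ab
  | aabbaaaaaab => bbaaaaaab => bbaaab => bbb
  | bbababbbbbbb => bbabbbbbbb
  | abbbbba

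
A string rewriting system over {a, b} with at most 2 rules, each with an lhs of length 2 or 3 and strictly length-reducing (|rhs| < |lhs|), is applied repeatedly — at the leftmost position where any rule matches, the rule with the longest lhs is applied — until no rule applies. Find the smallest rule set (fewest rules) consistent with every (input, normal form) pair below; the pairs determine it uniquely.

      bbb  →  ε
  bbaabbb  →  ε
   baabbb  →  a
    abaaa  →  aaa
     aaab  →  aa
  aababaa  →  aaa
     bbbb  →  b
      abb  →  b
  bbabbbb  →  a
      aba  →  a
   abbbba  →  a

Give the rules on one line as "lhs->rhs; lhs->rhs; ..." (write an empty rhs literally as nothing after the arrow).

  | bbb => ab => ε
  | bbaabbb => aaabbb => aabb => ab => ε
  | baabbb => babb => bb => a
  | abaaa => aaa

ab->; bb->a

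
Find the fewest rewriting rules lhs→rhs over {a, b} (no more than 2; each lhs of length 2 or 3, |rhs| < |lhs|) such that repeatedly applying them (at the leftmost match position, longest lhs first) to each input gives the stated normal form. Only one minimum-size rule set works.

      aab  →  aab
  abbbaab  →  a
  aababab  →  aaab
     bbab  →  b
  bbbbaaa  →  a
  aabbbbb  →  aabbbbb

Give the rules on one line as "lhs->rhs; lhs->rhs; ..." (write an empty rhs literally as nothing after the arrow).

bab->; bba->

  | aab
  | abbbaab => abab => a
  | aababab => aaab
  | bbab => b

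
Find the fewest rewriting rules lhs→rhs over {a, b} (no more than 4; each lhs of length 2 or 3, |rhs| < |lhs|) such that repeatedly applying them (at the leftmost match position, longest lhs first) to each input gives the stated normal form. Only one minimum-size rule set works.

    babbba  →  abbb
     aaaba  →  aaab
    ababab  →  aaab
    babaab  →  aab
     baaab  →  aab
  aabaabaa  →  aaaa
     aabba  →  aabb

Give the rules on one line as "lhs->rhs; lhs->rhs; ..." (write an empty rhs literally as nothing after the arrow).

ba->b; baa->a; bab->ab

  | babbba => abbba => abbb
  | aaaba => aaab
  | ababab => aabab => aaab
  | babaab => abaab => aab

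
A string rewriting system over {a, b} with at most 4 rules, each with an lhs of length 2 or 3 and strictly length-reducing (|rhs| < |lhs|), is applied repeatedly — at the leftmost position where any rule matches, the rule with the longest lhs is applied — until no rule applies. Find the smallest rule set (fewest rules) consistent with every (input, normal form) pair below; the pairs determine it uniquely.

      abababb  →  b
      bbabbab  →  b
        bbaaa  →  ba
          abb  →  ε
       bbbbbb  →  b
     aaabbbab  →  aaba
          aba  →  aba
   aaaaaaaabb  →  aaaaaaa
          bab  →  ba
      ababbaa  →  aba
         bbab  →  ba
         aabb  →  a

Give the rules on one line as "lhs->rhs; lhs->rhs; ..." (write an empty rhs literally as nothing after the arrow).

  | abababb => abaabb => abbb => b
  | bbabbab => babbab => babab => baab => bb => b
  | bbaaa => baaa => ba
  | abb => ε

abb->; baa->b; bab->ba; bb->b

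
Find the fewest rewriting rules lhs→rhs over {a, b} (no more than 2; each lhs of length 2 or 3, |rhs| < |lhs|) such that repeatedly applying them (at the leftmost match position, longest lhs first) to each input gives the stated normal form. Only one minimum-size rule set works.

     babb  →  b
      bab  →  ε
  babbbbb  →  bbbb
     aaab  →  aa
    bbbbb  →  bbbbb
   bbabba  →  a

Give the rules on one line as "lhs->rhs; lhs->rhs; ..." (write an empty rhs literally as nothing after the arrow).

ab->; ba->a

  | babb => abb => b
  | bab => ab => ε
  | babbbbb => abbbbb => bbbb
  | aaab => aa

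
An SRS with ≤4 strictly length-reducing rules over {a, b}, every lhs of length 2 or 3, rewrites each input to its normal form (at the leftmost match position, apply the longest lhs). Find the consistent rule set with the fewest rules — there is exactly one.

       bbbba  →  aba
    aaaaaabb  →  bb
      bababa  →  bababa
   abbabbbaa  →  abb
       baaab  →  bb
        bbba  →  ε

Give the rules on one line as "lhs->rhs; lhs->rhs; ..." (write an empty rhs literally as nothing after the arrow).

aa->; aaa->aa; bbb->a

  | bbbba => aba
  | aaaaaabb => aaaaabb => aaaabb => aaabb => aabb => bb
  | bababa
  | abbabbbaa => abbaaaa => abbaaa => abbaa => abb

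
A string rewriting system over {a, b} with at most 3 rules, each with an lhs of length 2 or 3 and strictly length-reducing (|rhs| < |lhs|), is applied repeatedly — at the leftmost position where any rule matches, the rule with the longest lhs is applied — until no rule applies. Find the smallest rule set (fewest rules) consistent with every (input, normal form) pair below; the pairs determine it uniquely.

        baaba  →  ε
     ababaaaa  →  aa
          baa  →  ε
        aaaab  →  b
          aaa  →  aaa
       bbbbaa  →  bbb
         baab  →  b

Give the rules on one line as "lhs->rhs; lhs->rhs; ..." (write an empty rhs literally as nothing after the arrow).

ab->b; ba->; baa->

  | baaba => ba => ε
  | ababaaaa => babaaaa => baaaa => aa
  | baa => ε
  | aaaab => aaab => aab => ab => b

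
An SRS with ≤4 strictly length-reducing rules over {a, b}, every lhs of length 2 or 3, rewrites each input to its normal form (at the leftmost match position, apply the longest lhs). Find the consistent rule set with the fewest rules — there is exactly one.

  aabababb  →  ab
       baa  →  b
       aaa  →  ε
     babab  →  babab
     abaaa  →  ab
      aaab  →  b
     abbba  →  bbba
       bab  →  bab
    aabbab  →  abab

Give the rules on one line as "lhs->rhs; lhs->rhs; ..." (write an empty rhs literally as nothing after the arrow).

aa->; aaa->; aab->a; abb->bb

  | aabababb => aababb => aabb => ab
  | baa => b
  | aaa => ε
  | babab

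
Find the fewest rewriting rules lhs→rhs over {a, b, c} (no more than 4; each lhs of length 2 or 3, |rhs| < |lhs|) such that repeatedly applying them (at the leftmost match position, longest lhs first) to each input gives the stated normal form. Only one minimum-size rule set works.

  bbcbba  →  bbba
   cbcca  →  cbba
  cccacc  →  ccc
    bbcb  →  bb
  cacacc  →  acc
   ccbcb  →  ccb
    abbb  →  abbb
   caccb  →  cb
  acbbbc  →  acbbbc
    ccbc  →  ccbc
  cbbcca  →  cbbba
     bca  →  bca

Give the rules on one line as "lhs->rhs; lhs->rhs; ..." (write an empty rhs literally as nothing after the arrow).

bcb->b; bcc->bb; cac->

  | bbcbba => bbba
  | cbcca => cbba
  | cccacc => ccc
  | bbcb => bb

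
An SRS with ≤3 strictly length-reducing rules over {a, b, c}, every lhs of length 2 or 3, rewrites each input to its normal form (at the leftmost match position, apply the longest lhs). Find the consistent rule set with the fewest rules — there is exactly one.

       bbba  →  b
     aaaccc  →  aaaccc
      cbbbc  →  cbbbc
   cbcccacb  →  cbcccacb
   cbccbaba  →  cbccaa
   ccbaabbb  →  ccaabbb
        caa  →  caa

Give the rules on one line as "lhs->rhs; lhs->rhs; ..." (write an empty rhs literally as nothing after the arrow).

  | bbba => b
  | aaaccc
  | cbbbc
  | cbcccacb

ba->a; bba->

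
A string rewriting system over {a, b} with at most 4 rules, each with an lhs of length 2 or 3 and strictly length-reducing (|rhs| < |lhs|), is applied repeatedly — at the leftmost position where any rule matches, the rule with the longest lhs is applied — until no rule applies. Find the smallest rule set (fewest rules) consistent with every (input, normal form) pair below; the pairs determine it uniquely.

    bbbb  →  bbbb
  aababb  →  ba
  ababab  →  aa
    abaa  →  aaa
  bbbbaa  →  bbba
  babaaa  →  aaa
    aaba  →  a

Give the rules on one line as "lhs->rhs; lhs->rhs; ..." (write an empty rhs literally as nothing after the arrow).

  | bbbb
  | aababb => baabb => abbb => aab => ba
  | ababab => aabab => baab => abb => aa
  | abaa => aaa

aab->ba; ab->a; abb->aa; baa->ab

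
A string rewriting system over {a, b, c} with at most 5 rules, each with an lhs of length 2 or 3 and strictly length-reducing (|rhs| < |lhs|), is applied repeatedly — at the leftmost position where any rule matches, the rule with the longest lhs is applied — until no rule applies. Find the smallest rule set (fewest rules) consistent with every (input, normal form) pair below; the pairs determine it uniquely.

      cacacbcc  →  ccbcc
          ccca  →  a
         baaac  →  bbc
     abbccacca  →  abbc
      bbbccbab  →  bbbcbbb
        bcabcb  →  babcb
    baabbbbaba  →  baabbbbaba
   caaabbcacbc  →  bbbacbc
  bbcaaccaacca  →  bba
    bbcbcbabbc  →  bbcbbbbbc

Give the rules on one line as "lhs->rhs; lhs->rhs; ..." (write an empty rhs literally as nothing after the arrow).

aaa->b; aca->c; ca->a; cba->bb

  | cacacbcc => acacbcc => ccbcc
  | ccca => cca => ca => a
  | baaac => bbc
  | abbccacca => abbcacca => abbacca => abbaca => abbc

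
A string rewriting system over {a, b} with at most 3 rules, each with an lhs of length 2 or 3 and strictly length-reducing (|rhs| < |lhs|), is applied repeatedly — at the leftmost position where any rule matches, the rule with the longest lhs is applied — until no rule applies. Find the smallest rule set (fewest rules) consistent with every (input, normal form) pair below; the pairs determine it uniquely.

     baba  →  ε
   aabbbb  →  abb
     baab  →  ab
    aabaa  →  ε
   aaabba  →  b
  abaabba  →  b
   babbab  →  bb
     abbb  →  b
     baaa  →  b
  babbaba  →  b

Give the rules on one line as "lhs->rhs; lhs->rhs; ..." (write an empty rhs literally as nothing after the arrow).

aa->b; ba->; bbb->a

  | baba => ba => ε
  | aabbbb => bbbbb => abb
  | baab => ab
  | aabaa => bbaa => ba => ε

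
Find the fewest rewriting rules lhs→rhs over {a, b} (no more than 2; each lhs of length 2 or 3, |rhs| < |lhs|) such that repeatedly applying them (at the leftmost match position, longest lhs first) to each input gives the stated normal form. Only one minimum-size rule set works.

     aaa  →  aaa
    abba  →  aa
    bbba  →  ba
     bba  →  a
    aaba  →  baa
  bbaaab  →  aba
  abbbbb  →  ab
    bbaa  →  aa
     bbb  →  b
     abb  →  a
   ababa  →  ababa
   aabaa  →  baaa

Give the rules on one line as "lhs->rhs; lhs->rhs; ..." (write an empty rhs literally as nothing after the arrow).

aab->ba; bb->

  | aaa
  | abba => aa
  | bbba => ba
  | bba => a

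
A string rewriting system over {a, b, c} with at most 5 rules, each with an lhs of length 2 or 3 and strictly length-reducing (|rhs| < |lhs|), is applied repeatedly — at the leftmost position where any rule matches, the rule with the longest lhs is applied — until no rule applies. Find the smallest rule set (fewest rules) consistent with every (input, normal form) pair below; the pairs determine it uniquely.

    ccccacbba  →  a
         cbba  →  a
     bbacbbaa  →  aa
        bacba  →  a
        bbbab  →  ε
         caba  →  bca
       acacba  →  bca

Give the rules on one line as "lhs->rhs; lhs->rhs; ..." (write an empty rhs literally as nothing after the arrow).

  | ccccacbba => ccccabba => cccbcba => ccbcba => cbcba => bcba => bba => a
  | cbba => bba => a
  | bbacbbaa => acbbaa => abbaa => bbaa => aa
  | bacba => baba => bba => a

ab->b; bb->; cab->bc; cb->b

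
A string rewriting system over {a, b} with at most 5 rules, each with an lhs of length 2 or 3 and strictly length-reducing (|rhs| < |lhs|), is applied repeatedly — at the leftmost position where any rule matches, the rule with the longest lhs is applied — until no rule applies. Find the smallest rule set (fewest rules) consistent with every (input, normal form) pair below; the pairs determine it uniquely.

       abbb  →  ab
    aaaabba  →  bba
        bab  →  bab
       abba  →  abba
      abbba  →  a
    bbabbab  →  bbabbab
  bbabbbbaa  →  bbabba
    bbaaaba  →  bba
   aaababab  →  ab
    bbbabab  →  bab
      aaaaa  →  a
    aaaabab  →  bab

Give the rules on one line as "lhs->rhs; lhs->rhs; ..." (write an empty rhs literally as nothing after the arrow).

aa->; aba->a; baa->ba; bbb->b

  | abbb => ab
  | aaaabba => aabba => bba
  | bab
  | abba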